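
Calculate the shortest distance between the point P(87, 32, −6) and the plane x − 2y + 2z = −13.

8

n = (1, −2, 2); n·P − (-13) = 24; |n| = 3; distance = 24/3 = 8.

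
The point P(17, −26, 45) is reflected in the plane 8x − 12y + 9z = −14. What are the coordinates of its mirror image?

With n = (8, −12, 9), the signed offset is (n·P − (-14))/|n|² = 867/289 = 3.
P' = P − 2t·n = (17, −26, 45) − 6·(8, −12, 9) = (−31, 46, −9).

(-31, 46, -9)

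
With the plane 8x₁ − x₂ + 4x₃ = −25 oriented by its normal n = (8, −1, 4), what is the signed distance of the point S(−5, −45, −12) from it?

-2

n·S − (-25) = -18.
|n| = 9, so the signed distance is -18/9 = -2.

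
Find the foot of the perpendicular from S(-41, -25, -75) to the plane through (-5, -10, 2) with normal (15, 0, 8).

(19, -25, -43)

The perpendicular from S has direction n = (15, 0, 8): r = (-41, -25, -75) + μ(15, 0, 8).
Substitute into the plane: n·(S + μn) = -59 gives -1215 + 289μ = -59, so μ = 4.
Foot = (-41, -25, -75) + 4·(15, 0, 8) = (19, -25, -43).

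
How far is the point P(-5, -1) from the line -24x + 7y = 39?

74/25

d = |(-24)·(-5) + 7·(-1) − 39| / √(576 + 49) = |74|/25 = 74/25.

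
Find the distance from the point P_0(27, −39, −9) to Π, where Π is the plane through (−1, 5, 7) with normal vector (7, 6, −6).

28/11

The plane has equation n·(r − (−1, 5, 7)) = 0, i.e. n·r = -19.
Then n·(27, −39, −9) − (−19) = 28.
|n| = √(49 + 36 + 36) = 11, so the distance is |28|/11 = 28/11.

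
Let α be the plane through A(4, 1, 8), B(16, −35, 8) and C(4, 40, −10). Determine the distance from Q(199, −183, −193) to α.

AB = (12, −36, 0) and AC = (0, 39, −18), so a normal is n = AB × AC = (648, 216, 468).
Then n·(199, −183, −193) − 6552 = −7452.
|n| = √(419904 + 46656 + 219024) = 828, so the distance is |-7452|/828 = 9.

9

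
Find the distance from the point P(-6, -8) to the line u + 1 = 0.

5

d = |1·(-6) + 0·(-8) − (-1)| / √(1 + 0) = |-5|/1 = 5.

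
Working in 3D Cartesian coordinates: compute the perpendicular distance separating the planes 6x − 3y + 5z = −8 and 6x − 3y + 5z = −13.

5/√70

With common normal n = (6, −3, 5) (|n| = √70), the distance is |(-8) − (-13)|/|n| = 5/√70 = √70/14.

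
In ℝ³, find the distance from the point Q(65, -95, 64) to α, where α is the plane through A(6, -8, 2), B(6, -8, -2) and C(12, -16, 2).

5

AB = (0, 0, -4) and AC = (6, -8, 0), so a normal is n = AB × AC = (-32, -24, 0).
d = |(-32)·65 + (-24)·(-95) − 0| / √(1024 + 576 + 0) = |200| / 40 = 5.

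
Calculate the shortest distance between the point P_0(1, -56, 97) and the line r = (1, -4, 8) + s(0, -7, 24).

25

Direction vector d = (0, -7, 24).
AP = (0, -52, 89); AP·d = 2500, |AP|² = 10625, |d|² = 625.
distance² = |AP|² − (AP·d)²/|d|² = 10625 − 6250000/625 = 625, so the distance is 25.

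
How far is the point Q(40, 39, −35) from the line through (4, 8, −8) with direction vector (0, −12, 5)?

Direction vector d = (0, −12, 5).
AP = (36, 31, −27); AP·d = -507, |AP|² = 2986, |d|² = 169.
distance² = |AP|² − (AP·d)²/|d|² = 2986 − 257049/169 = 1465, so the distance is √1465.

√1465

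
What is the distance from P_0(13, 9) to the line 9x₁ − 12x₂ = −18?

9/5

The normal to the line is n = (9, −12) with |n| = 15.
|n·P_0 − (-18)| = |9 − (-18)| = 27, so the distance is 27/15 = 9/5.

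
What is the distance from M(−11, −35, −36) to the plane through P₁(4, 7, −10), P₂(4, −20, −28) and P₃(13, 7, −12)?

P₁P₂ = (0, −27, −18) and P₁P₃ = (9, 0, −2), so a normal is n = P₁P₂ × P₁P₃ = (54, −162, 243).
Then n·(−11, −35, −36) − (−3348) = −324.
|n| = √(2916 + 26244 + 59049) = 297, so the distance is |-324|/297 = 12/11.

12/11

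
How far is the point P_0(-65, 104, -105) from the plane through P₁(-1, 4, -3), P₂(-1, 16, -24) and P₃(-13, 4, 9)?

P₁P₂ = (0, 12, -21) and P₁P₃ = (-12, 0, 12), so a normal is n = P₁P₂ × P₁P₃ = (144, 252, 144).
Then n·(-65, 104, -105) - 432 = 1296.
|n| = √(20736 + 63504 + 20736) = 324, so the distance is |1296|/324 = 4.

4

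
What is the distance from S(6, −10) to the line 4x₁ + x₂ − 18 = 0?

d = |4·6 + 1·(-10) − 18| / √(16 + 1) = |-4|/√17 = 4√17/17.

4/√17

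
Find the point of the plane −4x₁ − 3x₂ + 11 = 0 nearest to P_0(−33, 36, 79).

(-137/5, 201/5, 79)

The perpendicular from P_0 has direction n = (−4, −3, 0): r = (−33, 36, 79) + t(−4, −3, 0).
Substitute into the plane: n·(P_0 + tn) = -11 gives 24 + 25t = -11, so t = -7/5.
Foot = (−33, 36, 79) + (-7/5)·(−4, −3, 0) = (−137/5, 201/5, 79).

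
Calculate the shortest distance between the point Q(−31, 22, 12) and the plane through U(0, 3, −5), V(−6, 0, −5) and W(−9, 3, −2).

9√14/7

UV = (−6, −3, 0) and UW = (−9, 0, 3), so a normal is n = UV × UW = (−9, 18, −27).
Then n·(−31, 22, 12) − 189 = 162.
|n| = √(81 + 324 + 729) = 9√14, so the distance is |162|/(9√14) = 18/√14.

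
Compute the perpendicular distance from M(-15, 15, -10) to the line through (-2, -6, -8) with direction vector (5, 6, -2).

3√61

Direction vector d = (5, 6, -2).
AP = (-13, 21, -2); AP·d = 65, |AP|² = 614, |d|² = 65.
distance² = |AP|² − (AP·d)²/|d|² = 614 − 4225/65 = 549, so the distance is 3√61.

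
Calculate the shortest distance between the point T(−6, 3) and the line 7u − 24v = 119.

d = |7·(-6) + (-24)·3 − 119| / √(49 + 576) = |-233|/25 = 233/25.

233/25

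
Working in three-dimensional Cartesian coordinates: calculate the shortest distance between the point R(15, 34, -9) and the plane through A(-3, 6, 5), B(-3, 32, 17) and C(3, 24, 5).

26/23

AB = (0, 26, 12) and AC = (6, 18, 0), so a normal is n = AB × AC = (-216, 72, -156).
n = (-216, 72, -156); n·P − 300 = 312; |n| = 276; distance = 312/276 = 26/23.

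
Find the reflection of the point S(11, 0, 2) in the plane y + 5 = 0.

With n = (0, 1, 0), the signed offset is (n·S − (-5))/|n|² = 5/1 = 5.
S' = S − 2t·n = (11, 0, 2) − 10·(0, 1, 0) = (11, −10, 2).

(11, -10, 2)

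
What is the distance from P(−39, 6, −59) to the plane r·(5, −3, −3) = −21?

15/√43

Normal vector n = (5, −3, −3), and n·(−39, 6, −59) − (−21) = −15.
|n| = √(25 + 9 + 9) = √43, so the distance is |-15|/√43 = 15√43/43.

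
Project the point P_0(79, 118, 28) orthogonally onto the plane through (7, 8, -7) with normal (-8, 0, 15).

The perpendicular from P_0 has direction n = (-8, 0, 15): r = (79, 118, 28) + μ(-8, 0, 15).
Substitute into the plane: n·(P_0 + μn) = -161 gives -212 + 289μ = -161, so μ = 3/17.
Foot = (79, 118, 28) + (3/17)·(-8, 0, 15) = (1319/17, 118, 521/17).

(1319/17, 118, 521/17)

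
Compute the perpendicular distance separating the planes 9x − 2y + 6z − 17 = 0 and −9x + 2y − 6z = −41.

24/11

Divide the second equation by -1 to match normals: 9x − 2y + 6z = 41.
Both planes have normal n = (9, −2, 6), |n| = 11. Any point on the first plane is at distance |41 − 17|/|n| = 24/11 from the second.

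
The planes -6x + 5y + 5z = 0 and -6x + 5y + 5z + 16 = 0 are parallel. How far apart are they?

16/√86

Both planes have normal n = (-6, 5, 5), |n| = √86. Any point on the first plane is at distance |(-16) − 0|/|n| = 16/√86 = 8√86/43 from the second.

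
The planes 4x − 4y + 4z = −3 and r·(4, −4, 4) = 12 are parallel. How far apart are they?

With common normal n = (4, −4, 4) (|n| = 4√3), the distance is |(-3) − 12|/|n| = 15/(4√3) = 5√3/4.

5√3/4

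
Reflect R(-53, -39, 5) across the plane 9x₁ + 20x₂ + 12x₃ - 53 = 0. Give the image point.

With n = (9, 20, 12), the signed offset is (n·R − 53)/|n|² = -1250/625 = -2.
R' = R − 2t·n = (-53, -39, 5) − (-4)·(9, 20, 12) = (-17, 41, 53).

(-17, 41, 53)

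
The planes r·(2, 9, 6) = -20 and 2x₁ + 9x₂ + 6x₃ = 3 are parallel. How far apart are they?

23/11

Both planes have normal n = (2, 9, 6), |n| = 11. Any point on the first plane is at distance |3 − (-20)|/|n| = 23/11 from the second.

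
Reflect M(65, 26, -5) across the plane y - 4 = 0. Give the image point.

n = (0, 1, 0), |n|² = 1, n·M − 4 = 22, so t = 22/1 = 22.
Foot F = M − 22·n = (65, 4, -5); the reflection is 2F − M = (65, -18, -5).

(65, -18, -5)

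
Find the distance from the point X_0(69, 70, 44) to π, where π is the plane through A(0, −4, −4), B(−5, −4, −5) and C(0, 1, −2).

23/√30

AB = (−5, 0, −1) and AC = (0, 5, 2), so a normal is n = AB × AC = (5, 10, −25).
n = (5, 10, −25); n·P − 60 = -115; |n| = 5√30; distance = 115/(5√30) = 23√30/30.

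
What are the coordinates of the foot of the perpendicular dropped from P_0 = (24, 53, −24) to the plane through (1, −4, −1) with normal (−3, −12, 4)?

n = (−3, −12, 4), |n|² = 169, and n·P_0 − 41 = -845.
t = -845/169 = -5, so the foot is P_0 − t·n = (24, 53, −24) − (-5)·(−3, −12, 4) = (9, −7, −4).

(9, -7, -4)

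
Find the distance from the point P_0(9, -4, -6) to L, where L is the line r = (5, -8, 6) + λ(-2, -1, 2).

Direction vector d = (-2, -1, 2).
AP = (4, 4, -12); AP·d = -36, |AP|² = 176, |d|² = 9.
distance² = |AP|² − (AP·d)²/|d|² = 176 − 1296/9 = 32, so the distance is 4√2.

4√2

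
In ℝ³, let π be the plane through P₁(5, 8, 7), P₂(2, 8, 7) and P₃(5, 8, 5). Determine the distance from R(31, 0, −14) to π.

8

P₁P₂ = (−3, 0, 0) and P₁P₃ = (0, 0, −2), so a normal is n = P₁P₂ × P₁P₃ = (0, −6, 0).
d = |(-6)·0 − (-48)| / √(0 + 36 + 0) = |48| / 6 = 8.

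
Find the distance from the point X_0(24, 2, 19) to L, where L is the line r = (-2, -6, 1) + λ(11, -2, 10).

2√41

Direction vector d = (11, -2, 10).
AP = (26, 8, 18), and AP × d = (116, -62, -140).
|AP × d|² = 36900 and |d|² = 225, so the distance is √(36900/225) = √164 = 2√41.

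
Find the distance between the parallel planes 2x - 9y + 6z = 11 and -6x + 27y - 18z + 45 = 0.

Divide the second equation by -3 to match normals: 2x - 9y + 6z = 15.
Both planes have normal n = (2, -9, 6), |n| = 11. Any point on the first plane is at distance |15 − 11|/|n| = 4/11 from the second.

4/11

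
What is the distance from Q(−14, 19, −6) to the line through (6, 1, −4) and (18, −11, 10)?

A direction vector is d = (12, −12, 14).
AP = (−20, 18, −2), and AP × d = (228, 256, 24).
|AP × d|² = 118096 and |d|² = 484, so the distance is √(118096/484) = √244 = 2√61.

2√61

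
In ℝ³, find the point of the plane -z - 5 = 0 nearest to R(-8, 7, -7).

n = (0, 0, -1), |n|² = 1, and n·R − 5 = 2.
t = 2/1 = 2, so the foot is R − t·n = (-8, 7, -7) − 2·(0, 0, -1) = (-8, 7, -5).

(-8, 7, -5)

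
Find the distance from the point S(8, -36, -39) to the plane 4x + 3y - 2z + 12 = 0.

Normal vector n = (4, 3, -2), and n·(8, -36, -39) - (-12) = 14.
|n| = √(16 + 9 + 4) = √29, so the distance is |14|/√29 = 14√29/29.

14√29/29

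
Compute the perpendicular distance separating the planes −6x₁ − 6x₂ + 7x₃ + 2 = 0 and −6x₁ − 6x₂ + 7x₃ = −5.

With common normal n = (−6, −6, 7) (|n| = 11), the distance is |(-2) − (-5)|/|n| = 3/11.

3/11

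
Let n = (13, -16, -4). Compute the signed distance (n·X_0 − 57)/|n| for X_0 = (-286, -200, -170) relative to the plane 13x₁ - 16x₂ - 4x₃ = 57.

n·X_0 − 57 = 105.
|n| = 21, so the signed distance is 105/21 = 5.

5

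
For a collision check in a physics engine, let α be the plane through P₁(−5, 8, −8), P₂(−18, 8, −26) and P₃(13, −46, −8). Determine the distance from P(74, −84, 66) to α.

P₁P₂ = (−13, 0, −18) and P₁P₃ = (18, −54, 0), so a normal is n = P₁P₂ × P₁P₃ = (−972, −324, 702).
Then n·(74, −84, 66) − (−3348) = 4968.
|n| = √(944784 + 104976 + 492804) = 1242, so the distance is |4968|/1242 = 4.

4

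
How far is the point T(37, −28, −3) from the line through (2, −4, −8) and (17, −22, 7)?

15√2

A direction vector is d = (15, −18, 15).
AP = (35, −24, 5), and AP × d = (−270, −450, −270).
|AP × d|² = 348300 and |d|² = 774, so the distance is √(348300/774) = √450 = 15√2.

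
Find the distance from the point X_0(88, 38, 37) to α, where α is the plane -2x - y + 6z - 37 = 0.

n = (-2, -1, 6); n·P − 37 = -29; |n| = √41; distance = 29/√41.

29√41/41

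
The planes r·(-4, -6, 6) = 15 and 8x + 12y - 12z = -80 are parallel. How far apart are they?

25√22/44

Divide the second equation by -2 to match normals: -4x - 6y + 6z = 40.
With common normal n = (-4, -6, 6) (|n| = 2√22), the distance is |15 − 40|/|n| = 25/(2√22).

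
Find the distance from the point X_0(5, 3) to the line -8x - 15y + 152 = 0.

67/17

d = |(-8)·5 + (-15)·3 − (-152)| / √(64 + 225) = |67|/17 = 67/17.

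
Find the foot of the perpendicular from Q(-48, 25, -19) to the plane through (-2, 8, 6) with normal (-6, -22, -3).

n = (-6, -22, -3), |n|² = 529, and n·Q − (-182) = -23.
t = -23/529 = -1/23, so the foot is Q − t·n = (-48, 25, -19) − (-1/23)·(-6, -22, -3) = (-1110/23, 553/23, -440/23).

(-1110/23, 553/23, -440/23)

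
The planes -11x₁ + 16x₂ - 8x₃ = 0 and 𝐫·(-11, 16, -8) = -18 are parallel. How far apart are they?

Both planes have normal n = (-11, 16, -8), |n| = 21. Any point on the first plane is at distance |(-18) − 0|/|n| = 18/21 = 6/7 from the second.

6/7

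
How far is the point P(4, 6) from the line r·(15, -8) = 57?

The normal to the line is n = (15, -8) with |n| = 17.
|n·P − 57| = |12 − 57| = 45, so the distance is 45/17.

45/17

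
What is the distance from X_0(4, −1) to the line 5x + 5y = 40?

5√2/2

The normal to the line is n = (5, 5) with |n| = 5√2.
|n·X_0 − 40| = |15 − 40| = 25, so the distance is 25/(5√2) = 5/√2.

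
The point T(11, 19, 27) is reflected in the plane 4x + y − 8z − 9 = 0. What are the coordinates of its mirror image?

n = (4, 1, −8), |n|² = 81, n·T − 9 = -162, so t = -162/81 = -2.
Foot F = T − (-2)·n = (19, 21, 11); the reflection is 2F − T = (27, 23, −5).

(27, 23, -5)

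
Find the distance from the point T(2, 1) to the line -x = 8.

d = |(-1)·2 + 0·1 − 8| / √(1 + 0) = |-10|/1 = 10.

10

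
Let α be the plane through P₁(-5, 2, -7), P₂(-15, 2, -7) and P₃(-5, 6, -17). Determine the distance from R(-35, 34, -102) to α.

P₁P₂ = (-10, 0, 0) and P₁P₃ = (0, 4, -10), so a normal is n = P₁P₂ × P₁P₃ = (0, -100, -40).
Then n·(-35, 34, -102) - 80 = 600.
|n| = √(0 + 10000 + 1600) = 20√29, so the distance is |600|/(20√29) = 30√29/29.

30√29/29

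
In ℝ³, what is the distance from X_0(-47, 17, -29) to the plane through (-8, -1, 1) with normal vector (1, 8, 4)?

The plane has equation n·(r − (-8, -1, 1)) = 0, i.e. n·r = -12.
d = |1·(-47) + 8·17 + 4·(-29) − (-12)| / √(1 + 64 + 16) = |-15| / 9 = 5/3.

5/3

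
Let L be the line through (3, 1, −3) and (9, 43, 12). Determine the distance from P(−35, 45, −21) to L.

A direction vector is d = (6, 42, 15).
AP = (−38, 44, −18); AP·d = 1350, |AP|² = 3704, |d|² = 2025.
distance² = |AP|² − (AP·d)²/|d|² = 3704 − 1822500/2025 = 2804, so the distance is 2√701.

2√701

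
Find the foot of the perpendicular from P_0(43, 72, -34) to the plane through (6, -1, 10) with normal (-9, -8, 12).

(-2, 32, 26)

The perpendicular from P_0 has direction n = (-9, -8, 12): r = (43, 72, -34) + t(-9, -8, 12).
Substitute into the plane: n·(P_0 + tn) = 74 gives -1371 + 289t = 74, so t = 5.
Foot = (43, 72, -34) + 5·(-9, -8, 12) = (-2, 32, 26).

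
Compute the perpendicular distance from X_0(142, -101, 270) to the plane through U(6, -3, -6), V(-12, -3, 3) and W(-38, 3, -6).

4

UV = (-18, 0, 9) and UW = (-44, 6, 0), so a normal is n = UV × UW = (-54, -396, -108).
Then n·(142, -101, 270) - 1512 = 1656.
|n| = √(2916 + 156816 + 11664) = 414, so the distance is |1656|/414 = 4.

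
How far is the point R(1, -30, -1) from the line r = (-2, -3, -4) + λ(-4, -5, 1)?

3√41

Direction vector d = (-4, -5, 1).
AP = (3, -27, 3), and AP × d = (-12, -15, -123).
|AP × d|² = 15498 and |d|² = 42, so the distance is √(15498/42) = √369 = 3√41.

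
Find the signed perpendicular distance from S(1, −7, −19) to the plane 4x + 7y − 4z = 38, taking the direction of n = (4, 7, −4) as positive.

-7/9

n·S − 38 = -7.
|n| = 9, so the signed distance is -7/9.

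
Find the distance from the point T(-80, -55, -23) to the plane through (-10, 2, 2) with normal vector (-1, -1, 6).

23√38/38

The plane has equation n·(r − (-10, 2, 2)) = 0, i.e. n·r = 20.
d = |(-1)·(-80) + (-1)·(-55) + 6·(-23) − 20| / √(1 + 1 + 36) = |-23| / √38 = 23√38/38.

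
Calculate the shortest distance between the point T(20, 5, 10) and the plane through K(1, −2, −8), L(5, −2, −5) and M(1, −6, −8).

KL = (4, 0, 3) and KM = (0, −4, 0), so a normal is n = KL × KM = (12, 0, −16).
Then n·(20, 5, 10) − 140 = −60.
|n| = √(144 + 0 + 256) = 20, so the distance is |-60|/20 = 3.

3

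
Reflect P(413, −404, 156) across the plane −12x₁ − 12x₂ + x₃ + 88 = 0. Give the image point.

(7213/17, -6676/17, 2636/17)

With n = (−12, −12, 1), the signed offset is (n·P − (-88))/|n|² = 136/289 = 8/17.
P' = P − 2t·n = (413, −404, 156) − (16/17)·(−12, −12, 1) = (7213/17, −6676/17, 2636/17).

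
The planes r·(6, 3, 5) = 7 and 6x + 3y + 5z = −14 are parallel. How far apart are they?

With common normal n = (6, 3, 5) (|n| = √70), the distance is |7 − (-14)|/|n| = 21/√70 = 3√70/10.

21/√70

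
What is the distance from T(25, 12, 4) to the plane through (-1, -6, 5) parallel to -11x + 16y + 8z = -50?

Parallel planes share the normal n = (-11, 16, 8); since (-1, -6, 5) lies on the plane, its equation is -11x + 16y + 8z = -45.
d = |(-11)·25 + 16·12 + 8·4 − (-45)| / √(121 + 256 + 64) = |-6| / 21 = 2/7.

2/7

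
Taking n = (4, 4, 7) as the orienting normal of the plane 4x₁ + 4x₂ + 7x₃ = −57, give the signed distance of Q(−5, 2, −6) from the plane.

1/3

n·Q − (-57) = 3.
|n| = 9, so the signed distance is 3/9 = 1/3.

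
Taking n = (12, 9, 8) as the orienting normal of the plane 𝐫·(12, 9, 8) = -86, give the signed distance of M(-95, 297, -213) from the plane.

n·M − (-86) = -85.
|n| = 17, so the signed distance is -85/17 = -5.

-5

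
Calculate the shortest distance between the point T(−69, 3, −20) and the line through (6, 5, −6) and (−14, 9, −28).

5√89

A direction vector is d = (−20, 4, −22).
AP = (−75, −2, −14); AP·d = 1800, |AP|² = 5825, |d|² = 900.
distance² = |AP|² − (AP·d)²/|d|² = 5825 − 3240000/900 = 2225, so the distance is 5√89.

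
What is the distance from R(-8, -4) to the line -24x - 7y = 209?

d = |(-24)·(-8) + (-7)·(-4) − 209| / √(576 + 49) = |11|/25 = 11/25.

11/25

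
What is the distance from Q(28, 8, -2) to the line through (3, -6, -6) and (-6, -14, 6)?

A direction vector is d = (-9, -8, 12).
AP = (25, 14, 4); AP·d = -289, |AP|² = 837, |d|² = 289.
distance² = |AP|² − (AP·d)²/|d|² = 837 − 83521/289 = 548, so the distance is 2√137.

2√137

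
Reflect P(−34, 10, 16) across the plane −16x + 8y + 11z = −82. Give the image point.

With n = (−16, 8, 11), the signed offset is (n·P − (-82))/|n|² = 882/441 = 2.
P' = P − 2t·n = (−34, 10, 16) − 4·(−16, 8, 11) = (30, −22, −28).

(30, -22, -28)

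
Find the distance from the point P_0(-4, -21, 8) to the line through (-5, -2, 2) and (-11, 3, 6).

A direction vector is d = (-6, 5, 4).
AP = (1, -19, 6); AP·d = -77, |AP|² = 398, |d|² = 77.
distance² = |AP|² − (AP·d)²/|d|² = 398 − 5929/77 = 321, so the distance is √321.

√321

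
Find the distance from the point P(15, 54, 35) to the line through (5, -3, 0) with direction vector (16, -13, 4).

√4133

Direction vector d = (16, -13, 4).
AP = (10, 57, 35), and AP × d = (683, 520, -1042).
|AP × d|² = 1822653 and |d|² = 441, so the distance is √(1822653/441) = √4133.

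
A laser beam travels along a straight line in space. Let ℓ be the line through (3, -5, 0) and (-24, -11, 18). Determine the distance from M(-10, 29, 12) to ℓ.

A direction vector is d = (-27, -6, 18).
AP = (-13, 34, 12); AP·d = 363, |AP|² = 1469, |d|² = 1089.
distance² = |AP|² − (AP·d)²/|d|² = 1469 − 131769/1089 = 1348, so the distance is 2√337.

2√337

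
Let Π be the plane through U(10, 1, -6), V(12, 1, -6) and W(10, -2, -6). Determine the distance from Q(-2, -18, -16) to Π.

10

UV = (2, 0, 0) and UW = (0, -3, 0), so a normal is n = UV × UW = (0, 0, -6).
d = |(-6)·(-16) − 36| / √(0 + 0 + 36) = |60| / 6 = 10.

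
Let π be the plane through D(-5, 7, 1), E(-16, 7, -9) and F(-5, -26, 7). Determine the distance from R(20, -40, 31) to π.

14/15

DE = (-11, 0, -10) and DF = (0, -33, 6), so a normal is n = DE × DF = (-330, 66, 363).
d = |(-330)·20 + 66·(-40) + 363·31 − 2475| / √(108900 + 4356 + 131769) = |-462| / 495 = 14/15.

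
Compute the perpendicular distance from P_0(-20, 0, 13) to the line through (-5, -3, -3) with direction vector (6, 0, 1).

Direction vector d = (6, 0, 1).
AP = (-15, 3, 16), and AP × d = (3, 111, -18).
|AP × d|² = 12654 and |d|² = 37, so the distance is √(12654/37) = √342 = 3√38.

3√38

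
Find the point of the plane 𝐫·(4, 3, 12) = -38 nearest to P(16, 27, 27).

n = (4, 3, 12), |n|² = 169, and n·P − (-38) = 507.
t = 507/169 = 3, so the foot is P − t·n = (16, 27, 27) − 3·(4, 3, 12) = (4, 18, -9).

(4, 18, -9)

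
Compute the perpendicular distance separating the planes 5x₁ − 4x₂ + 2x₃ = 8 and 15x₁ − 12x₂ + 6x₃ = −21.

Divide the second equation by 3 to match normals: 5x₁ − 4x₂ + 2x₃ = -7.
Both planes have normal n = (5, −4, 2), |n| = 3√5. Any point on the first plane is at distance |(-7) − 8|/|n| = 15/(3√5) = √5 from the second.

√5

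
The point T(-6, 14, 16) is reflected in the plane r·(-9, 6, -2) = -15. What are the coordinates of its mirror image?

n = (-9, 6, -2), |n|² = 121, n·T − (-15) = 121, so t = 121/121 = 1.
Foot F = T − 1·n = (3, 8, 18); the reflection is 2F − T = (12, 2, 20).

(12, 2, 20)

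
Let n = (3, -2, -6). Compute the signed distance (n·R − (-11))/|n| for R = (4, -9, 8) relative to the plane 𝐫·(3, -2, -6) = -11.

-1

n·R − (-11) = -7.
|n| = 7, so the signed distance is -7/7 = -1.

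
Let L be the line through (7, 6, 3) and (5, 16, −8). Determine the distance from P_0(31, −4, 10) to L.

10√5

A direction vector is d = (−2, 10, −11).
AP = (24, −10, 7); AP·d = -225, |AP|² = 725, |d|² = 225.
distance² = |AP|² − (AP·d)²/|d|² = 725 − 50625/225 = 500, so the distance is 10√5.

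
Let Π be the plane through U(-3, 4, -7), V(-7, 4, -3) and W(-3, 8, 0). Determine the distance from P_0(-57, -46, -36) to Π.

UV = (-4, 0, 4) and UW = (0, 4, 7), so a normal is n = UV × UW = (-16, 28, -16).
d = |(-16)·(-57) + 28·(-46) + (-16)·(-36) − 272| / √(256 + 784 + 256) = |-72| / 36 = 2.

2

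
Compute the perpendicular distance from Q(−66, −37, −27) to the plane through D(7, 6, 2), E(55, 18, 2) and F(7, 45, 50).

DE = (48, 12, 0) and DF = (0, 39, 48), so a normal is n = DE × DF = (576, −2304, 1872).
d = |576·(-66) + (-2304)·(-37) + 1872·(-27) − (-6048)| / √(331776 + 5308416 + 3504384) = |2736| / 3024 = 19/21.

19/21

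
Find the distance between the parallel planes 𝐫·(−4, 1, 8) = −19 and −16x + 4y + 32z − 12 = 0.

Divide the second equation by 4 to match normals: −4x + y + 8z = 3.
Both planes have normal n = (−4, 1, 8), |n| = 9. Any point on the first plane is at distance |3 − (-19)|/|n| = 22/9 from the second.

22/9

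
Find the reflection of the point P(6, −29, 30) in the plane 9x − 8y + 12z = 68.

(-30, 3, -18)

n = (9, −8, 12), |n|² = 289, n·P − 68 = 578, so t = 578/289 = 2.
Foot F = P − 2·n = (−12, −13, 6); the reflection is 2F − P = (−30, 3, −18).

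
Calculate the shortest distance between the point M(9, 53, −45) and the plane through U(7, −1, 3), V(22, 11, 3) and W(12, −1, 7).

22/√66

UV = (15, 12, 0) and UW = (5, 0, 4), so a normal is n = UV × UW = (48, −60, −60).
Then n·(9, 53, −45) − 216 = −264.
|n| = √(2304 + 3600 + 3600) = 12√66, so the distance is |-264|/(12√66) = √66/3.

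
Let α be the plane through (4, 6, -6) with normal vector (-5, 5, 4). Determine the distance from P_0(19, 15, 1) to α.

2/√66

The plane has equation n·(r − (4, 6, -6)) = 0, i.e. n·r = -14.
d = |(-5)·19 + 5·15 + 4·1 − (-14)| / √(25 + 25 + 16) = |-2| / √66 = √66/33.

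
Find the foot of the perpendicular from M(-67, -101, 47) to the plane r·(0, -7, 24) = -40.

The perpendicular from M has direction n = (0, -7, 24): r = (-67, -101, 47) + λ(0, -7, 24).
Substitute into the plane: n·(M + λn) = -40 gives 1835 + 625λ = -40, so λ = -3.
Foot = (-67, -101, 47) + (-3)·(0, -7, 24) = (-67, -80, -25).

(-67, -80, -25)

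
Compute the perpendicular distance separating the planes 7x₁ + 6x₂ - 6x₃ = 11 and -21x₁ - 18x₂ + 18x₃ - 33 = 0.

2

Divide the second equation by -3 to match normals: 7x₁ + 6x₂ - 6x₃ = -11.
With common normal n = (7, 6, -6) (|n| = 11), the distance is |11 − (-11)|/|n| = 22/11 = 2.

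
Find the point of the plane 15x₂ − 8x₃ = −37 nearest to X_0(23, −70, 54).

n = (0, 15, −8), |n|² = 289, and n·X_0 − (-37) = -1445.
t = -1445/289 = -5, so the foot is X_0 − t·n = (23, −70, 54) − (-5)·(0, 15, −8) = (23, 5, 14).

(23, 5, 14)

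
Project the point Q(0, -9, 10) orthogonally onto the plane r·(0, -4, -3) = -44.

The perpendicular from Q has direction n = (0, -4, -3): r = (0, -9, 10) + μ(0, -4, -3).
Substitute into the plane: n·(Q + μn) = -44 gives 6 + 25μ = -44, so μ = -2.
Foot = (0, -9, 10) + (-2)·(0, -4, -3) = (0, -1, 16).

(0, -1, 16)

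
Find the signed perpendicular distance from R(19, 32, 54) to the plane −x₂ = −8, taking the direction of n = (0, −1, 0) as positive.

-24

n·R − (-8) = -24.
|n| = 1, so the signed distance is -24/1 = -24.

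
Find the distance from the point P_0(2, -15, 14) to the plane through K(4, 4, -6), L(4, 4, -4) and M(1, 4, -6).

KL = (0, 0, 2) and KM = (-3, 0, 0), so a normal is n = KL × KM = (0, -6, 0).
Then n·(2, -15, 14) - (-24) = 114.
|n| = √(0 + 36 + 0) = 6, so the distance is |114|/6 = 19.

19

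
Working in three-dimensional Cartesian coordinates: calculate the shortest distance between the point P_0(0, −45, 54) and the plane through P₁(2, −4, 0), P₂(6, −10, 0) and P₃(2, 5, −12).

P₁P₂ = (4, −6, 0) and P₁P₃ = (0, 9, −12), so a normal is n = P₁P₂ × P₁P₃ = (72, 48, 36).
d = |72·0 + 48·(-45) + 36·54 − (-48)| / √(5184 + 2304 + 1296) = |-168| / (12√61) = 14/√61.

14√61/61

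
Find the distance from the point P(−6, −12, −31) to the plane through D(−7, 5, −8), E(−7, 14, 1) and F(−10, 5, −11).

DE = (0, 9, 9) and DF = (−3, 0, −3), so a normal is n = DE × DF = (−27, −27, 27).
Then n·(−6, −12, −31) − (−162) = −189.
|n| = √(729 + 729 + 729) = 27√3, so the distance is |-189|/(27√3) = 7/√3.

7√3/3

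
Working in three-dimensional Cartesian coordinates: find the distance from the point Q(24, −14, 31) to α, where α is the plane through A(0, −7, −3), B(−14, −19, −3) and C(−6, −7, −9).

1

AB = (−14, −12, 0) and AC = (−6, 0, −6), so a normal is n = AB × AC = (72, −84, −72).
Then n·(24, −14, 31) − 804 = −132.
|n| = √(5184 + 7056 + 5184) = 132, so the distance is |-132|/132 = 1.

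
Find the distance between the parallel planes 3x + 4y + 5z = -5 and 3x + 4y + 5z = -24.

19√2/10

Both planes have normal n = (3, 4, 5), |n| = 5√2. Any point on the first plane is at distance |(-24) − (-5)|/|n| = 19/(5√2) = 19√2/10 from the second.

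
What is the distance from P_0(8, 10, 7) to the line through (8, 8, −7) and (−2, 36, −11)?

A direction vector is d = (−10, 28, −4).
AP = (0, 2, 14); AP·d = 0, |AP|² = 200, |d|² = 900.
distance² = |AP|² − (AP·d)²/|d|² = 200 − 0/900 = 200, so the distance is 10√2.

10√2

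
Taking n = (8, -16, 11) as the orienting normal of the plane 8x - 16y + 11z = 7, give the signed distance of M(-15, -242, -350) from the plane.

n·M − 7 = -105.
|n| = 21, so the signed distance is -105/21 = -5.

-5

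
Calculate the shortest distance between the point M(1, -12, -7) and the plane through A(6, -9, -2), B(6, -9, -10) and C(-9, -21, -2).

AB = (0, 0, -8) and AC = (-15, -12, 0), so a normal is n = AB × AC = (-96, 120, 0).
n = (-96, 120, 0); n·P − (-1656) = 120; |n| = 24√41; distance = 120/(24√41) = 5√41/41.

5/√41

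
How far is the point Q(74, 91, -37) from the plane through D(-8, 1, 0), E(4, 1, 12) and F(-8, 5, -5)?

DE = (12, 0, 12) and DF = (0, 4, -5), so a normal is n = DE × DF = (-48, 60, 48).
Then n·(74, 91, -37) - 444 = -312.
|n| = √(2304 + 3600 + 2304) = 12√57, so the distance is |-312|/(12√57) = 26/√57.

26√57/57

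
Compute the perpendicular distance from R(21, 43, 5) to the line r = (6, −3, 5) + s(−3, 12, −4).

2√205

Direction vector d = (−3, 12, −4).
AP = (15, 46, 0), and AP × d = (−184, 60, 318).
|AP × d|² = 138580 and |d|² = 169, so the distance is √(138580/169) = √820 = 2√205.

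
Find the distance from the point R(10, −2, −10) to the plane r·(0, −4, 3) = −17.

1

Normal vector n = (0, −4, 3), and n·(10, −2, −10) − (−17) = −5.
|n| = √(0 + 16 + 9) = 5, so the distance is |-5|/5 = 1.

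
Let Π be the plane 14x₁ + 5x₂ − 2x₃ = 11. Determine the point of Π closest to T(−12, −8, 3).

The perpendicular from T has direction n = (14, 5, −2): r = (−12, −8, 3) + μ(14, 5, −2).
Substitute into the plane: n·(T + μn) = 11 gives -214 + 225μ = 11, so μ = 1.
Foot = (−12, −8, 3) + 1·(14, 5, −2) = (2, −3, 1).

(2, -3, 1)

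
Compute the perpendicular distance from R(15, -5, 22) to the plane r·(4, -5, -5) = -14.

Normal vector n = (4, -5, -5), and n·(15, -5, 22) - (-14) = -11.
|n| = √(16 + 25 + 25) = √66, so the distance is |-11|/√66 = 11/√66.

11/√66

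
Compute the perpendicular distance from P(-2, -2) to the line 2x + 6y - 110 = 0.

The normal to the line is n = (2, 6) with |n| = 2√10.
|n·P − 110| = |-16 − 110| = 126, so the distance is 126/(2√10) = 63√10/10.

63√10/10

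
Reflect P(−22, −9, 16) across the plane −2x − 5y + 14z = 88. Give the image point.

(-18, 1, -12)

With n = (−2, −5, 14), the signed offset is (n·P − 88)/|n|² = 225/225 = 1.
P' = P − 2t·n = (−22, −9, 16) − 2·(−2, −5, 14) = (−18, 1, −12).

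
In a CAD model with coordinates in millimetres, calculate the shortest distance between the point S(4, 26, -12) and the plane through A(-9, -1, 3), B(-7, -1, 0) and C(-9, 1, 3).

9√13/13

AB = (2, 0, -3) and AC = (0, 2, 0), so a normal is n = AB × AC = (6, 0, 4).
Then n·(4, 26, -12) - (-42) = 18.
|n| = √(36 + 0 + 16) = 2√13, so the distance is |18|/(2√13) = 9√13/13.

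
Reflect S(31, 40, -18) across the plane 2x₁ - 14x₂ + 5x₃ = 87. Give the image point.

(43, -44, 12)

With n = (2, -14, 5), the signed offset is (n·S − 87)/|n|² = -675/225 = -3.
S' = S − 2t·n = (31, 40, -18) − (-6)·(2, -14, 5) = (43, -44, 12).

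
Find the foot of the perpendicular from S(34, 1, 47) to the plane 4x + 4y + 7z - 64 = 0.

n = (4, 4, 7), |n|² = 81, and n·S − 64 = 405.
t = 405/81 = 5, so the foot is S − t·n = (34, 1, 47) − 5·(4, 4, 7) = (14, -19, 12).

(14, -19, 12)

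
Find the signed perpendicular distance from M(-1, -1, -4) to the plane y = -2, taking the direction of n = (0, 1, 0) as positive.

n·M − (-2) = 1.
|n| = 1, so the signed distance is 1/1 = 1.

1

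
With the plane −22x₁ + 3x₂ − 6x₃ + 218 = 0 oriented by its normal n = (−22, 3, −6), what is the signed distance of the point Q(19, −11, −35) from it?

-1

n·Q − (-218) = -23.
|n| = 23, so the signed distance is -23/23 = -1.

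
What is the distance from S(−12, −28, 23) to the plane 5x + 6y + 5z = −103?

5√86/43

n = (5, 6, 5); n·P − (-103) = -10; |n| = √86; distance = 10/√86.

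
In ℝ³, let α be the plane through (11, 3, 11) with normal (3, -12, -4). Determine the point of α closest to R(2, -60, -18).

The perpendicular from R has direction n = (3, -12, -4): r = (2, -60, -18) + λ(3, -12, -4).
Substitute into the plane: n·(R + λn) = -47 gives 798 + 169λ = -47, so λ = -5.
Foot = (2, -60, -18) + (-5)·(3, -12, -4) = (-13, 0, 2).

(-13, 0, 2)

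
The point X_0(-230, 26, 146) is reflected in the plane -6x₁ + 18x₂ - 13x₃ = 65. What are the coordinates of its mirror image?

n = (-6, 18, -13), |n|² = 529, n·X_0 − 65 = -115, so t = -115/529 = -5/23.
Foot F = X_0 − (-5/23)·n = (-5320/23, 688/23, 3293/23); the reflection is 2F − X_0 = (-5350/23, 778/23, 3228/23).

(-5350/23, 778/23, 3228/23)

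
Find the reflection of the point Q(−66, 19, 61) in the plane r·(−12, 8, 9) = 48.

With n = (−12, 8, 9), the signed offset is (n·Q − 48)/|n|² = 1445/289 = 5.
Q' = Q − 2t·n = (−66, 19, 61) − 10·(−12, 8, 9) = (54, −61, −29).

(54, -61, -29)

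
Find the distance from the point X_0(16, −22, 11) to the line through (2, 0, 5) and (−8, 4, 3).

2√59

A direction vector is d = (−10, 4, −2).
AP = (14, −22, 6); AP·d = -240, |AP|² = 716, |d|² = 120.
distance² = |AP|² − (AP·d)²/|d|² = 716 − 57600/120 = 236, so the distance is 2√59.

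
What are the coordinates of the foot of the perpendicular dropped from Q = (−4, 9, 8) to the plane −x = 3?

(-3, 9, 8)

n = (−1, 0, 0), |n|² = 1, and n·Q − 3 = 1.
t = 1/1 = 1, so the foot is Q − t·n = (−4, 9, 8) − 1·(−1, 0, 0) = (−3, 9, 8).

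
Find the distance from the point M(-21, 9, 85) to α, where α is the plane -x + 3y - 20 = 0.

28/√10

Normal vector n = (-1, 3, 0), and n·(-21, 9, 85) - 20 = 28.
|n| = √(1 + 9 + 0) = √10, so the distance is |28|/√10 = 28/√10.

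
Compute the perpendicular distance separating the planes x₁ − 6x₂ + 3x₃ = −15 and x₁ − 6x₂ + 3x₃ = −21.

Both planes have normal n = (1, −6, 3), |n| = √46. Any point on the first plane is at distance |(-21) − (-15)|/|n| = 6/√46 = 3√46/23 from the second.

3√46/23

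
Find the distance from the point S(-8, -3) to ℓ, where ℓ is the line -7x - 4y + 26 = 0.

94/√65

The normal to the line is n = (-7, -4) with |n| = √65.
|n·S − (-26)| = |68 − (-26)| = 94, so the distance is 94/√65.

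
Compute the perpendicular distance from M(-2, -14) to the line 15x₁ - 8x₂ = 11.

71/17

The normal to the line is n = (15, -8) with |n| = 17.
|n·M − 11| = |82 − 11| = 71, so the distance is 71/17.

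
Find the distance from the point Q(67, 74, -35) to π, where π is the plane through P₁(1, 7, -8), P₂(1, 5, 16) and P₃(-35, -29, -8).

P₁P₂ = (0, -2, 24) and P₁P₃ = (-36, -36, 0), so a normal is n = P₁P₂ × P₁P₃ = (864, -864, -72).
d = |864·67 + (-864)·74 + (-72)·(-35) − (-4608)| / √(746496 + 746496 + 5184) = |1080| / 1224 = 15/17.

15/17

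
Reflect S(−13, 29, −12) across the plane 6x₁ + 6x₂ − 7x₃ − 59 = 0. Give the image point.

n = (6, 6, −7), |n|² = 121, n·S − 59 = 121, so t = 121/121 = 1.
Foot F = S − 1·n = (−19, 23, −5); the reflection is 2F − S = (−25, 17, 2).

(-25, 17, 2)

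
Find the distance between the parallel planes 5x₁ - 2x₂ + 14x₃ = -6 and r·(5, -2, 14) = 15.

With common normal n = (5, -2, 14) (|n| = 15), the distance is |(-6) − 15|/|n| = 21/15 = 7/5.

7/5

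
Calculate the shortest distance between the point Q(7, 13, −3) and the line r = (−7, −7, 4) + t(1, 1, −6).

√493

Direction vector d = (1, 1, −6).
AP = (14, 20, −7), and AP × d = (−113, 77, −6).
|AP × d|² = 18734 and |d|² = 38, so the distance is √(18734/38) = √493.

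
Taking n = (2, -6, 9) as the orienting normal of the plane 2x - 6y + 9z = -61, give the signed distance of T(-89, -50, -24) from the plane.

n·T − (-61) = -33.
|n| = 11, so the signed distance is -33/11 = -3.

-3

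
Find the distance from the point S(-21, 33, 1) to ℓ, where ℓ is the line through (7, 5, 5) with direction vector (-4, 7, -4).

12√2

Direction vector d = (-4, 7, -4).
AP = (-28, 28, -4); AP·d = 324, |AP|² = 1584, |d|² = 81.
distance² = |AP|² − (AP·d)²/|d|² = 1584 − 104976/81 = 288, so the distance is 12√2.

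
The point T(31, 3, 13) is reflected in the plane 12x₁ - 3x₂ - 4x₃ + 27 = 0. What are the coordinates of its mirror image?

n = (12, -3, -4), |n|² = 169, n·T − (-27) = 338, so t = 338/169 = 2.
Foot F = T − 2·n = (7, 9, 21); the reflection is 2F − T = (-17, 15, 29).

(-17, 15, 29)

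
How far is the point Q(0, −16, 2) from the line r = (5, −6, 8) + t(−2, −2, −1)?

√17

Direction vector d = (−2, −2, −1).
AP = (−5, −10, −6), and AP × d = (−2, 7, −10).
|AP × d|² = 153 and |d|² = 9, so the distance is √(153/9) = √17.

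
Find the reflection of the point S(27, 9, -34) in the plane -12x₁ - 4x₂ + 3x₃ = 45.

n = (-12, -4, 3), |n|² = 169, n·S − 45 = -507, so t = -507/169 = -3.
Foot F = S − (-3)·n = (-9, -3, -25); the reflection is 2F − S = (-45, -15, -16).

(-45, -15, -16)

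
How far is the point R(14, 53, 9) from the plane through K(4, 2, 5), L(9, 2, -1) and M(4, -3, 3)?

KL = (5, 0, -6) and KM = (0, -5, -2), so a normal is n = KL × KM = (-30, 10, -25).
Then n·(14, 53, 9) - (-225) = 110.
|n| = √(900 + 100 + 625) = 5√65, so the distance is |110|/(5√65) = 22/√65.

22√65/65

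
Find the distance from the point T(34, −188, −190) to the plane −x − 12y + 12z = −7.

Normal vector n = (−1, −12, 12), and n·(34, −188, −190) − (−7) = −51.
|n| = √(1 + 144 + 144) = 17, so the distance is |-51|/17 = 3.

3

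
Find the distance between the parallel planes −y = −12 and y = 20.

Divide the second equation by -1 to match normals: −y = -20.
Both planes have normal n = (0, −1, 0), |n| = 1. Any point on the first plane is at distance |(-20) − (-12)|/|n| = 8/1 = 8 from the second.

8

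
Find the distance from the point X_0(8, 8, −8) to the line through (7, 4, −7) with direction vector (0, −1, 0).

Direction vector d = (0, −1, 0).
AP = (1, 4, −1), and AP × d = (−1, 0, −1).
|AP × d|² = 2 and |d|² = 1, so the distance is √2.

√2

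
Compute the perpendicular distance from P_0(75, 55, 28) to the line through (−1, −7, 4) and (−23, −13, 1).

A direction vector is d = (−22, −6, −3).
AP = (76, 62, 24), and AP × d = (−42, −300, 908).
|AP × d|² = 916228 and |d|² = 529, so the distance is √(916228/529) = √1732 = 2√433.

2√433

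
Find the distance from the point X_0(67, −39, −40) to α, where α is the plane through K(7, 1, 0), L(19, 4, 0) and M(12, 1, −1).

10√42/21

KL = (12, 3, 0) and KM = (5, 0, −1), so a normal is n = KL × KM = (−3, 12, −15).
d = |(-3)·67 + 12·(-39) + (-15)·(-40) − (-9)| / √(9 + 144 + 225) = |-60| / (3√42) = 10√42/21.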